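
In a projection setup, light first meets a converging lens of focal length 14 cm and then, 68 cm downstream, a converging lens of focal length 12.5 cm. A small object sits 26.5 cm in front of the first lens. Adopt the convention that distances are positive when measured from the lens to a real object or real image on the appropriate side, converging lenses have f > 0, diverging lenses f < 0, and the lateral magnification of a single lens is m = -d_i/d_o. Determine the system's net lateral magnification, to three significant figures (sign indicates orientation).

Lens 1: 1/d_i1 = 1/f_1 - 1/d_o1 = 1/14 - 1/26.5 = 0.03369 cm^-1, so d_i1 = 29.680 cm.
m_1 = -(29.680)/26.5 = -1.1200.
That image sits 38.320 cm in front of the second lens, so d_o2 = 38.320 cm.
Lens 2: 1/d_i2 = 1/f_2 - 1/d_o2 = 1/12.5 - 1/(38.320) = 0.05390 cm^-1, so d_i2 = 18.552 cm.
m_2 = -(18.552)/(38.320) = -0.4841.
Total m = m_1 x m_2 = (-1.1200)(-0.4841) = 0.5422.

0.542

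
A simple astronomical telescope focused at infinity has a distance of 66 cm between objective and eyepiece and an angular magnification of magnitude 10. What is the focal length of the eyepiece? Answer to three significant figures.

6.00 cm

In normal adjustment the tube length equals f_obj + f_eye and |M| = f_obj/f_eye.
So f_obj = 10 f_eye and 10 f_eye + f_eye = 66 cm, giving f_eye = 66/11 = 6.000 cm and f_obj = 60.000 cm.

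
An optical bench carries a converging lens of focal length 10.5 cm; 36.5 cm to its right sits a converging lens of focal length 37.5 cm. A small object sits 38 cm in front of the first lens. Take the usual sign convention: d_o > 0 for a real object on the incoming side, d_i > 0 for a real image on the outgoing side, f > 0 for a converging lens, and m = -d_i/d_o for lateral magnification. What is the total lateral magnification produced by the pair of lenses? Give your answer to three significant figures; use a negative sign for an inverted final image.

-0.923

Applying the thin-lens equation to the first lens, 1/10.5 = 1/38 + 1/d_i1, which gives d_i1 = 14.509 cm.
Its lateral magnification is m_1 = -d_i1/d_o1 = -(14.509)/38 = -0.3818.
That image sits 21.991 cm in front of the second lens, so d_o2 = 21.991 cm.
Applying the thin-lens equation again with f_2 = 37.5 cm and d_o2 = 21.991 cm gives d_i2 = -53.173 cm.
m_2 = -(-53.173)/(21.991) = 2.4179.
Overall magnification: m = m_1 m_2 = -0.9232.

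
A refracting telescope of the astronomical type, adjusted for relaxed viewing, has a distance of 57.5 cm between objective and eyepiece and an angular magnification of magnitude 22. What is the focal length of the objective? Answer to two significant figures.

In normal adjustment the tube length equals f_obj + f_eye and |M| = f_obj/f_eye.
So f_obj = 22 f_eye and 22 f_eye + f_eye = 57.5 cm, giving f_eye = 57.5/23 = 2.500 cm and f_obj = 55.000 cm.

55 cm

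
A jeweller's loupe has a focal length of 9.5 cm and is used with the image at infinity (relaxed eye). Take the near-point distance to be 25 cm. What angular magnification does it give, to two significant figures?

M = D/f = 25/9.5 = 2.632.

2.6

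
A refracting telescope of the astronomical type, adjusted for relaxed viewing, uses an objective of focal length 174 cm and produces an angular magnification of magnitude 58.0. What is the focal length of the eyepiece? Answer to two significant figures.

|M| = f_obj/f_eye, so f_eye = f_obj/|M| = 174/58.0 = 3.000 cm.

3.0 cm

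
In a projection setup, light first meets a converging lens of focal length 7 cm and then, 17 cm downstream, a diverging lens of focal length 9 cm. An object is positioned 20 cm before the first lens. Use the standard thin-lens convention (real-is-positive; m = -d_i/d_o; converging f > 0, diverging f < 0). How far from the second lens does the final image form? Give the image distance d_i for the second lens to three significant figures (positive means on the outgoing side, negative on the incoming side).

-3.68 cm

Lens 1: 1/d_i1 = 1/f_1 - 1/d_o1 = 1/7 - 1/20 = 0.09286 cm^-1, so d_i1 = 10.769 cm.
That image sits 6.231 cm in front of the second lens, so d_o2 = 6.231 cm.
Lens 2: 1/d_i2 = 1/f_2 - 1/d_o2 = 1/(-9) - 1/(6.231) = -0.27160 cm^-1, so d_i2 = -3.682 cm.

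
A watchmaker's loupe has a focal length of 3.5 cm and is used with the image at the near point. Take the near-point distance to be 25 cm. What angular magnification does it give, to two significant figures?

8.1

M = 1 + D/f = 1 + 25/3.5 = 8.143.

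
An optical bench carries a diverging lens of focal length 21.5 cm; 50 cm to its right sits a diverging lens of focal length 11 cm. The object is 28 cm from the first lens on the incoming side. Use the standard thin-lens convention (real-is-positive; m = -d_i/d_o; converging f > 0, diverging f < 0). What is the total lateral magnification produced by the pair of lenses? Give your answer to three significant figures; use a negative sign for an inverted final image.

0.0653

Applying the thin-lens equation to the first lens, 1/(-21.5) = 1/28 + 1/d_i1, which gives d_i1 = -12.162 cm.
Its lateral magnification is m_1 = -d_i1/d_o1 = -(-12.162)/28 = 0.4343.
The intermediate image is virtual, 12.162 cm to the left of lens 1, so d_o2 = L - d_i1 = 50 - (-12.162) = 62.162 cm.
Applying the thin-lens equation again with f_2 = -11 cm and d_o2 = 62.162 cm gives d_i2 = -9.346 cm.
m_2 = -(-9.346)/(62.162) = 0.1504.
The system's lateral magnification is m_1 m_2 = (0.4343)(0.1504) = 0.0653.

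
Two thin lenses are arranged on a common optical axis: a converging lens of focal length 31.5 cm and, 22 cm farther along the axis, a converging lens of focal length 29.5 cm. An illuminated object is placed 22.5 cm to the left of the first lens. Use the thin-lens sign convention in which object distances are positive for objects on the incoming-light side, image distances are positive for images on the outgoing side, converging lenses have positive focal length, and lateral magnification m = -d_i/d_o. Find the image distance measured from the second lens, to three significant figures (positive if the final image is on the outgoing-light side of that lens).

Lens 1: 1/d_i1 = 1/f_1 - 1/d_o1 = 1/31.5 - 1/22.5 = -0.01270 cm^-1, so d_i1 = -78.750 cm.
With d_i1 < 0 the first image is virtual and lies on the object side; the object distance for lens 2 is d_o2 = 22 - (-78.750) = 100.750 cm.
Lens 2: 1/d_i2 = 1/f_2 - 1/d_o2 = 1/29.5 - 1/(100.750) = 0.02397 cm^-1, so d_i2 = 41.714 cm.

41.7 cm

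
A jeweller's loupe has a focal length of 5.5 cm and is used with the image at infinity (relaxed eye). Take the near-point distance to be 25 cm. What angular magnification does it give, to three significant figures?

4.55

M = D/f = 25/5.5 = 4.545.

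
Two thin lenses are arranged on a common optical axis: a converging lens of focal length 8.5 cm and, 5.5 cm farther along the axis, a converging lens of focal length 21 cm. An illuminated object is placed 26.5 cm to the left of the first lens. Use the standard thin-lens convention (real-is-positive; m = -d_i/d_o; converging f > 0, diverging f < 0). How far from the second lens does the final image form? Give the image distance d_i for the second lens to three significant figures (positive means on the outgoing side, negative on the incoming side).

Lens 1: 1/d_i1 = 1/f_1 - 1/d_o1 = 1/8.5 - 1/26.5 = 0.07991 cm^-1, so d_i1 = 12.514 cm.
This image would form 12.514 cm past lens 1, i.e. 7.014 cm beyond lens 2, so it is a virtual object for lens 2: d_o2 = 5.5 - 12.514 = -7.014 cm.
Lens 2: 1/d_i2 = 1/f_2 - 1/d_o2 = 1/21 - 1/(-7.014) = 0.19019 cm^-1, so d_i2 = 5.258 cm.

5.26 cm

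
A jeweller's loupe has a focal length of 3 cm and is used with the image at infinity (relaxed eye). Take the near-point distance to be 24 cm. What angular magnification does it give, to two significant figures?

8.0

M = D/f = 24/3 = 8.000.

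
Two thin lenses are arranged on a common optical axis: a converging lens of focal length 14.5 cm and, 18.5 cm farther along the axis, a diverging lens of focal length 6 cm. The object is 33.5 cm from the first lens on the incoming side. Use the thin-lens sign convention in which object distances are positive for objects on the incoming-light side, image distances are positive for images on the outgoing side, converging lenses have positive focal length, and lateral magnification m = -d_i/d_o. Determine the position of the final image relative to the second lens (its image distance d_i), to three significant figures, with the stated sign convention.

-39.8 cm

Applying the thin-lens equation to the first lens, 1/14.5 = 1/33.5 + 1/d_i1, which gives d_i1 = 25.566 cm.
Since 25.566 cm > 18.5 cm, the first image lies past the second lens and serves as a virtual object: d_o2 = L - d_i1 = -7.066 cm.
Applying the thin-lens equation again with f_2 = -6 cm and d_o2 = -7.066 cm gives d_i2 = -39.778 cm.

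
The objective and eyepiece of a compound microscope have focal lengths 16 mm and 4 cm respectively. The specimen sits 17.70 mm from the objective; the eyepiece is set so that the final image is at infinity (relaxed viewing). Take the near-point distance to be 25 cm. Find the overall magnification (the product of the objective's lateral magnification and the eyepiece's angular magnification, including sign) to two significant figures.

Convert to cm: f_obj = 16 mm = 1.6 cm; d_o = 17.70 mm = 1.77 cm.
Objective: 1/d_i = 1/f_obj - 1/d_o = 1/1.6 - 1/1.77 = 0.06003 cm^-1, so d_i = 16.659 cm.
m_obj = -d_i/d_o = -16.659/1.77 = -9.412.
Eyepiece angular magnification (image at infinity): M_eye = D/f_e = 25/4 = 6.250.
Overall M = m_obj x M_eye = (-9.412)(6.250) = -58.82.

-59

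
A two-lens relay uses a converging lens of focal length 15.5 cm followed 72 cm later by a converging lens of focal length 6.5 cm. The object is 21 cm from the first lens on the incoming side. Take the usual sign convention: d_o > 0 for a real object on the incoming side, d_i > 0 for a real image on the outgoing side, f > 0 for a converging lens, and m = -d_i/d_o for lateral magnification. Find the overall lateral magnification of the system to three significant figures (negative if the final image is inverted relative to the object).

2.90

First lens: d_i1 = 1/(1/15.5 - 1/21) = 59.182 cm.
m_1 = -(59.182)/21 = -2.8182.
The intermediate image is 59.182 cm to the right of lens 1, so d_o2 = L - d_i1 = 72 - 59.182 = 12.818 cm.
Second lens: d_i2 = 1/(1/6.5 - 1/(12.818)) = 13.187 cm.
m_2 = -(13.187)/(12.818) = -1.0288.
Overall magnification: m = m_1 m_2 = 2.8993.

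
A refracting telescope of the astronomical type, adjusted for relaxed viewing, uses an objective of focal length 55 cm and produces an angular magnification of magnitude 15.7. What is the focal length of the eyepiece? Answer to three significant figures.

|M| = f_obj/f_eye, so f_eye = f_obj/|M| = 55/15.7 = 3.503 cm.

3.50 cm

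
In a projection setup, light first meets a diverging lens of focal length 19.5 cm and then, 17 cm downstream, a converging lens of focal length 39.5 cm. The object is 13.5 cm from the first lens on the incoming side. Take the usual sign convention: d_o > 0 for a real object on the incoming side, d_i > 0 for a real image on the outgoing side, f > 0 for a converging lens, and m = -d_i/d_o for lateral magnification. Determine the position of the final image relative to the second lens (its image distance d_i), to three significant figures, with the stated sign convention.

First lens: d_i1 = 1/(1/(-19.5) - 1/13.5) = -7.977 cm.
The intermediate image is virtual, 7.977 cm to the left of lens 1, so d_o2 = L - d_i1 = 17 - (-7.977) = 24.977 cm.
Second lens: d_i2 = 1/(1/39.5 - 1/(24.977)) = -67.935 cm.

-67.9 cm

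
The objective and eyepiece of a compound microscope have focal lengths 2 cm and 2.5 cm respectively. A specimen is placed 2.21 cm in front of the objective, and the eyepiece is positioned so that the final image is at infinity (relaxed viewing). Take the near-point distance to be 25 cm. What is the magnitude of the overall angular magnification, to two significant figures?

Objective: 1/d_i = 1/f_obj - 1/d_o = 1/2 - 1/2.21 = 0.04751 cm^-1, so d_i = 21.048 cm.
m_obj = -d_i/d_o = -21.048/2.21 = -9.524.
Eyepiece angular magnification (image at infinity): M_eye = D/f_e = 25/2.5 = 10.000.
Overall M = m_obj x M_eye = (-9.524)(10.000) = -95.24.
|M| = 95.24.

95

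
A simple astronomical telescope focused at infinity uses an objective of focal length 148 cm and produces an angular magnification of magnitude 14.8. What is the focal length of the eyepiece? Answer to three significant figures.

|M| = f_obj/f_eye, so f_eye = f_obj/|M| = 148/14.8 = 10.000 cm.

10.0 cm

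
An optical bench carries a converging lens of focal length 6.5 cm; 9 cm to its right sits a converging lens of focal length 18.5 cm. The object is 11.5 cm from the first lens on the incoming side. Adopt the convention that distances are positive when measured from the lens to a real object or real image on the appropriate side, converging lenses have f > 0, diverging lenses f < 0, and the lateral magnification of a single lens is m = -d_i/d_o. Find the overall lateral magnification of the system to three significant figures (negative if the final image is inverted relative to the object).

-0.984

First lens: d_i1 = 1/(1/6.5 - 1/11.5) = 14.950 cm.
m_1 = -(14.950)/11.5 = -1.3000.
Since 14.950 cm > 9 cm, the first image lies past the second lens and serves as a virtual object: d_o2 = L - d_i1 = -5.950 cm.
Second lens: d_i2 = 1/(1/18.5 - 1/(-5.950)) = 4.502 cm.
m_2 = -(4.502)/(-5.950) = 0.7566.
Overall magnification: m = m_1 m_2 = -0.9836.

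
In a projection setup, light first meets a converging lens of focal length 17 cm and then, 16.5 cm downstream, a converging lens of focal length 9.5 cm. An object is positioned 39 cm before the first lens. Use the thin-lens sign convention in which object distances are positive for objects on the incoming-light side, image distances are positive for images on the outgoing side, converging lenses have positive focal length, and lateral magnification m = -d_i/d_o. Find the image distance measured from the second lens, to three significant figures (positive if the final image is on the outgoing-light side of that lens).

Lens 1: 1/d_i1 = 1/f_1 - 1/d_o1 = 1/17 - 1/39 = 0.03318 cm^-1, so d_i1 = 30.136 cm.
This image would form 30.136 cm past lens 1, i.e. 13.636 cm beyond lens 2, so it is a virtual object for lens 2: d_o2 = 16.5 - 30.136 = -13.636 cm.
Lens 2: 1/d_i2 = 1/f_2 - 1/d_o2 = 1/9.5 - 1/(-13.636) = 0.17860 cm^-1, so d_i2 = 5.599 cm.

5.60 cm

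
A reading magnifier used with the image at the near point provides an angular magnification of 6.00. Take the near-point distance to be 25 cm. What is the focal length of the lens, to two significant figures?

5.0 cm

For the image at the near point, M = 1 + D/f.
f = D/(M - 1) = 25/(6.0 - 1) = 5.000 cm.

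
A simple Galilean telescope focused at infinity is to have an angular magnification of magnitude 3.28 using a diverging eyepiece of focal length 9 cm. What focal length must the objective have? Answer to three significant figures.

29.5 cm

|M| = f_obj/|f_eye|, so f_obj = |M| x |f_eye| = 3.28 x 9 = 29.520 cm.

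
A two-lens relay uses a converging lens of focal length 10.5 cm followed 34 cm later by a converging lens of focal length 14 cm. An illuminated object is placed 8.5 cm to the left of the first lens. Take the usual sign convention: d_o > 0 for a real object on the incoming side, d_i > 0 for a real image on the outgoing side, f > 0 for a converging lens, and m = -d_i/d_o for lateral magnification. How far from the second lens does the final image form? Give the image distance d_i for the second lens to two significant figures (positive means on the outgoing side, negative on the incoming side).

17 cm

Applying the thin-lens equation to the first lens, 1/10.5 = 1/8.5 + 1/d_i1, which gives d_i1 = -44.625 cm.
With d_i1 < 0 the first image is virtual and lies on the object side; the object distance for lens 2 is d_o2 = 34 - (-44.625) = 78.625 cm.
Applying the thin-lens equation again with f_2 = 14 cm and d_o2 = 78.625 cm gives d_i2 = 17.033 cm.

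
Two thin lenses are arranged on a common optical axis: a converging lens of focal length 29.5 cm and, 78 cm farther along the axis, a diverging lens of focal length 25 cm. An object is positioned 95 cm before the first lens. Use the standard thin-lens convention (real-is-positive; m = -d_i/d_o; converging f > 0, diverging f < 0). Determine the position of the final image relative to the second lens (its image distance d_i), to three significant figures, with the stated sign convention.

-14.6 cm

Lens 1: 1/d_i1 = 1/f_1 - 1/d_o1 = 1/29.5 - 1/95 = 0.02337 cm^-1, so d_i1 = 42.786 cm.
The intermediate image is 42.786 cm to the right of lens 1, so d_o2 = L - d_i1 = 78 - 42.786 = 35.214 cm.
Lens 2: 1/d_i2 = 1/f_2 - 1/d_o2 = 1/(-25) - 1/(35.214) = -0.06840 cm^-1, so d_i2 = -14.620 cm.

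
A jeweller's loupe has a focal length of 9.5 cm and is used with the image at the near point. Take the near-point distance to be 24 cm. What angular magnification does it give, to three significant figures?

M = 1 + D/f = 1 + 24/9.5 = 3.526.

3.53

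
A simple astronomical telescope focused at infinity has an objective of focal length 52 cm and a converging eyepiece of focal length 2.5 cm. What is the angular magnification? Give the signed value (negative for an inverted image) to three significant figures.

M = -f_obj/f_eye = -52/(2.5) = -20.800.

-20.8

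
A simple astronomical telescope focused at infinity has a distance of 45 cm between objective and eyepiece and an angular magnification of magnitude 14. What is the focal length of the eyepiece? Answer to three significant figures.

In normal adjustment the tube length equals f_obj + f_eye and |M| = f_obj/f_eye.
So f_obj = 14 f_eye and 14 f_eye + f_eye = 45 cm, giving f_eye = 45/15 = 3.000 cm and f_obj = 42.000 cm.

3.00 cm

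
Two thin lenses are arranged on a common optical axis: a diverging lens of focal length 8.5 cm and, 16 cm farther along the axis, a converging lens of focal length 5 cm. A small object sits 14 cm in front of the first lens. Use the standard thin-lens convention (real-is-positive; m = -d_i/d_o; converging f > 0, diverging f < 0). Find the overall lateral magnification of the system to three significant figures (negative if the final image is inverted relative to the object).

Applying the thin-lens equation to the first lens, 1/(-8.5) = 1/14 + 1/d_i1, which gives d_i1 = -5.289 cm.
Its lateral magnification is m_1 = -d_i1/d_o1 = -(-5.289)/14 = 0.3778.
The intermediate image is virtual, 5.289 cm to the left of lens 1, so d_o2 = L - d_i1 = 16 - (-5.289) = 21.289 cm.
Applying the thin-lens equation again with f_2 = 5 cm and d_o2 = 21.289 cm gives d_i2 = 6.535 cm.
m_2 = -(6.535)/(21.289) = -0.3070.
The system's lateral magnification is m_1 m_2 = (0.3778)(-0.3070) = -0.1160.

-0.116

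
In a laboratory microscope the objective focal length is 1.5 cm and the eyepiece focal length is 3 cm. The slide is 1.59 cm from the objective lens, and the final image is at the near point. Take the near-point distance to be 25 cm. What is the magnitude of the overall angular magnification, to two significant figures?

160

Objective: 1/d_i = 1/f_obj - 1/d_o = 1/1.5 - 1/1.59 = 0.03774 cm^-1, so d_i = 26.500 cm.
m_obj = -d_i/d_o = -26.500/1.59 = -16.667.
Eyepiece angular magnification (image at near point): M_eye = 1 + D/f_e = 1 + 25/3 = 9.333.
Overall M = m_obj x M_eye = (-16.667)(9.333) = -155.56.
|M| = 155.56.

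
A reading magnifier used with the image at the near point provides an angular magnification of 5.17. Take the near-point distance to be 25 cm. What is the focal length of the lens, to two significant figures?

For the image at the near point, M = 1 + D/f.
f = D/(M - 1) = 25/(5.17 - 1) = 5.995 cm.

6.0 cm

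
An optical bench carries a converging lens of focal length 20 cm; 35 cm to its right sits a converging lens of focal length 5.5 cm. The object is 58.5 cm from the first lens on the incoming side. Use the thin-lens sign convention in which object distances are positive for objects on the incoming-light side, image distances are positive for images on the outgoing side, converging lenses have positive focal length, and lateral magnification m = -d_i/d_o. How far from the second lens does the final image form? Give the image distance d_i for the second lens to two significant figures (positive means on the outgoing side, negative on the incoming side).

Lens 1: 1/d_i1 = 1/f_1 - 1/d_o1 = 1/20 - 1/58.5 = 0.03291 cm^-1, so d_i1 = 30.390 cm.
Object distance for lens 2: d_o2 = 35 - 30.390 = 4.610 cm.
Lens 2: 1/d_i2 = 1/f_2 - 1/d_o2 = 1/5.5 - 1/(4.610) = -0.03508 cm^-1, so d_i2 = -28.504 cm.

-29 cm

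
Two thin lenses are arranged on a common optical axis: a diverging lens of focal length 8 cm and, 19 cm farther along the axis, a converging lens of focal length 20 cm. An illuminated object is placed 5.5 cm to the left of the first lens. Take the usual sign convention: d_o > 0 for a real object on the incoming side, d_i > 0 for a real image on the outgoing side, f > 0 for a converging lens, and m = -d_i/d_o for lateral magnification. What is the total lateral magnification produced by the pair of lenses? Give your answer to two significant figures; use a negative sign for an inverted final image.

-5.2

Lens 1: 1/d_i1 = 1/f_1 - 1/d_o1 = 1/(-8) - 1/5.5 = -0.30682 cm^-1, so d_i1 = -3.259 cm.
m_1 = -(-3.259)/5.5 = 0.5926.
The intermediate image is virtual, 3.259 cm to the left of lens 1, so d_o2 = L - d_i1 = 19 - (-3.259) = 22.259 cm.
Lens 2: 1/d_i2 = 1/f_2 - 1/d_o2 = 1/20 - 1/(22.259) = 0.00507 cm^-1, so d_i2 = 197.049 cm.
m_2 = -(197.049)/(22.259) = -8.8525.
The system's lateral magnification is m_1 m_2 = (0.5926)(-8.8525) = -5.2459.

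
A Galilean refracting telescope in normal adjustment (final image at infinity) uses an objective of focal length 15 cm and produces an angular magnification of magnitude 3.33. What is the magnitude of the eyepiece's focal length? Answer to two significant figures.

4.5 cm

|M| = f_obj/|f_eye|, so |f_eye| = f_obj/|M| = 15/3.33 = 4.505 cm.
(The eyepiece is diverging, so its signed focal length is -4.505 cm.)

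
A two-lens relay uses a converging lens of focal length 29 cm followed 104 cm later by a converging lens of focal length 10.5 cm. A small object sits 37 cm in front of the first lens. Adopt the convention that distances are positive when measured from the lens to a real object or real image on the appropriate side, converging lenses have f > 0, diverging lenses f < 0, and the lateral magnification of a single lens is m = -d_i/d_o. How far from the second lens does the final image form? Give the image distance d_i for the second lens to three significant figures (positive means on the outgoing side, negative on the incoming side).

Lens 1: 1/d_i1 = 1/f_1 - 1/d_o1 = 1/29 - 1/37 = 0.00746 cm^-1, so d_i1 = 134.125 cm.
This image would form 134.125 cm past lens 1, i.e. 30.125 cm beyond lens 2, so it is a virtual object for lens 2: d_o2 = 104 - 134.125 = -30.125 cm.
Lens 2: 1/d_i2 = 1/f_2 - 1/d_o2 = 1/10.5 - 1/(-30.125) = 0.12843 cm^-1, so d_i2 = 7.786 cm.

7.79 cm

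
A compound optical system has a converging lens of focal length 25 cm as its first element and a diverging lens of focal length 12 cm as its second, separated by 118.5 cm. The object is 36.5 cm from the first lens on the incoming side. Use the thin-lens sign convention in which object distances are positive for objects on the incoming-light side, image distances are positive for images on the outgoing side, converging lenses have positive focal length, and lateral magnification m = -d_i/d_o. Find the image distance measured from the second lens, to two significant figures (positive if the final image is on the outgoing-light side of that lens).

-9.2 cm

First lens: d_i1 = 1/(1/25 - 1/36.5) = 79.348 cm.
Object distance for lens 2: d_o2 = 118.5 - 79.348 = 39.152 cm.
Second lens: d_i2 = 1/(1/(-12) - 1/(39.152)) = -9.185 cm.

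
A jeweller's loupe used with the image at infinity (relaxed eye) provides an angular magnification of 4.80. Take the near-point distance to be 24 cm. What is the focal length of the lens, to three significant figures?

5.00 cm

For the image at infinity, M = D/f.
f = D/M = 24/4.8 = 5.000 cm.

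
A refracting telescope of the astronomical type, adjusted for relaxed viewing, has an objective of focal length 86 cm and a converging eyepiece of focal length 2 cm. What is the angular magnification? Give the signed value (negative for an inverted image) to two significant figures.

-43

M = -f_obj/f_eye = -86/(2) = -43.000.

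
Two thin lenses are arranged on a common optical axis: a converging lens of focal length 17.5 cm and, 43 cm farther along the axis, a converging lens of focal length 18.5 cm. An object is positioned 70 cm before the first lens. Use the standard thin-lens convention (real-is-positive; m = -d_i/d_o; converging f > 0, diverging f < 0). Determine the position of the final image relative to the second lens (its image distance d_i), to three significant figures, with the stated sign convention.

312 cm

Applying the thin-lens equation to the first lens, 1/17.5 = 1/70 + 1/d_i1, which gives d_i1 = 23.333 cm.
The intermediate image is 23.333 cm to the right of lens 1, so d_o2 = L - d_i1 = 43 - 23.333 = 19.667 cm.
Applying the thin-lens equation again with f_2 = 18.5 cm and d_o2 = 19.667 cm gives d_i2 = 311.857 cm.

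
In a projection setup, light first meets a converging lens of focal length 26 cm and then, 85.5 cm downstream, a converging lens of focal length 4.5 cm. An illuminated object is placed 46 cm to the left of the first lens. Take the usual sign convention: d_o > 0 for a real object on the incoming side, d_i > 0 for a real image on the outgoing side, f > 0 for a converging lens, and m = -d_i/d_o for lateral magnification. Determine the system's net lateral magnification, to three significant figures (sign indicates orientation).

Applying the thin-lens equation to the first lens, 1/26 = 1/46 + 1/d_i1, which gives d_i1 = 59.800 cm.
Its lateral magnification is m_1 = -d_i1/d_o1 = -(59.800)/46 = -1.3000.
Object distance for lens 2: d_o2 = 85.5 - 59.800 = 25.700 cm.
Applying the thin-lens equation again with f_2 = 4.5 cm and d_o2 = 25.700 cm gives d_i2 = 5.455 cm.
m_2 = -(5.455)/(25.700) = -0.2123.
Total m = m_1 x m_2 = (-1.3000)(-0.2123) = 0.2759.

0.276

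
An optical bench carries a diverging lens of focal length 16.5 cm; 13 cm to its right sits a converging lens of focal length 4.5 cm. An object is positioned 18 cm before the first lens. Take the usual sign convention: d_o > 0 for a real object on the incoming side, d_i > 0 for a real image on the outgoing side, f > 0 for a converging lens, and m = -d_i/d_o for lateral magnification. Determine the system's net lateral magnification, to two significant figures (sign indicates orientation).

-0.13

Lens 1: 1/d_i1 = 1/f_1 - 1/d_o1 = 1/(-16.5) - 1/18 = -0.11616 cm^-1, so d_i1 = -8.609 cm.
m_1 = -(-8.609)/18 = 0.4783.
With d_i1 < 0 the first image is virtual and lies on the object side; the object distance for lens 2 is d_o2 = 13 - (-8.609) = 21.609 cm.
Lens 2: 1/d_i2 = 1/f_2 - 1/d_o2 = 1/4.5 - 1/(21.609) = 0.17594 cm^-1, so d_i2 = 5.684 cm.
m_2 = -(5.684)/(21.609) = -0.2630.
The system's lateral magnification is m_1 m_2 = (0.4783)(-0.2630) = -0.1258.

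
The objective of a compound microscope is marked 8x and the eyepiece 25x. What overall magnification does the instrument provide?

The overall magnification of a compound microscope is the product of the objective and eyepiece magnifications:
M = M_obj x M_eye = 8 x 25 = 200.

200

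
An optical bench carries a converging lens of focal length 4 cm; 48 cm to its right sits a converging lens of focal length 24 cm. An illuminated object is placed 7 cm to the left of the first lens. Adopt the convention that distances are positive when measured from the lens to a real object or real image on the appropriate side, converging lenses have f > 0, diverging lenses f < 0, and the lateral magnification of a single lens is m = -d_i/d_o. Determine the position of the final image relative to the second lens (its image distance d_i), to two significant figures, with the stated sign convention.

63 cm

Lens 1: 1/d_i1 = 1/f_1 - 1/d_o1 = 1/4 - 1/7 = 0.10714 cm^-1, so d_i1 = 9.333 cm.
Object distance for lens 2: d_o2 = 48 - 9.333 = 38.667 cm.
Lens 2: 1/d_i2 = 1/f_2 - 1/d_o2 = 1/24 - 1/(38.667) = 0.01580 cm^-1, so d_i2 = 63.273 cm.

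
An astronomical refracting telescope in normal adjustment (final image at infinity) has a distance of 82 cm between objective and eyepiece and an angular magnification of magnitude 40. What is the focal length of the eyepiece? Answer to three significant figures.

In normal adjustment the tube length equals f_obj + f_eye and |M| = f_obj/f_eye.
So f_obj = 40 f_eye and 40 f_eye + f_eye = 82 cm, giving f_eye = 82/41 = 2.000 cm and f_obj = 80.000 cm.

2.00 cm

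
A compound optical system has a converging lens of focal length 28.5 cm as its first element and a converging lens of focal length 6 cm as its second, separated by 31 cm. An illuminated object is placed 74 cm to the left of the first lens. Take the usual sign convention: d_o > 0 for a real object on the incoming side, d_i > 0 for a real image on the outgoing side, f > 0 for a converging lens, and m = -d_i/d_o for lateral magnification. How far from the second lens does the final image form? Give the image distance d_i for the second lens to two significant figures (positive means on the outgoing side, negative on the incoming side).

4.3 cm

First lens: d_i1 = 1/(1/28.5 - 1/74) = 46.352 cm.
This image would form 46.352 cm past lens 1, i.e. 15.352 cm beyond lens 2, so it is a virtual object for lens 2: d_o2 = 31 - 46.352 = -15.352 cm.
Second lens: d_i2 = 1/(1/6 - 1/(-15.352)) = 4.314 cm.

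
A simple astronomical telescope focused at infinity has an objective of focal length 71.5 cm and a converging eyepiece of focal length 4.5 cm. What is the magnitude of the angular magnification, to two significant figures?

|M| = f_obj/|f_eye| = 71.5/4.5 = 15.889.

16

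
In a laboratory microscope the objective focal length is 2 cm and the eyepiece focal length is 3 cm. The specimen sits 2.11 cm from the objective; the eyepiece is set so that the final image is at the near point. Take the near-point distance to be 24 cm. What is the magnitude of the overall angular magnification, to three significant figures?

Objective: 1/d_i = 1/f_obj - 1/d_o = 1/2 - 1/2.11 = 0.02607 cm^-1, so d_i = 38.364 cm.
m_obj = -d_i/d_o = -38.364/2.11 = -18.182.
Eyepiece angular magnification (image at near point): M_eye = 1 + D/f_e = 1 + 24/3 = 9.000.
Overall M = m_obj x M_eye = (-18.182)(9.000) = -163.64.
|M| = 163.64.

164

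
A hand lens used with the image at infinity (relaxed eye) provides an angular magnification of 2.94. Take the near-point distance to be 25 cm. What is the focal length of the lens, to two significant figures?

For the image at infinity, M = D/f.
f = D/M = 25/2.94 = 8.503 cm.

8.5 cm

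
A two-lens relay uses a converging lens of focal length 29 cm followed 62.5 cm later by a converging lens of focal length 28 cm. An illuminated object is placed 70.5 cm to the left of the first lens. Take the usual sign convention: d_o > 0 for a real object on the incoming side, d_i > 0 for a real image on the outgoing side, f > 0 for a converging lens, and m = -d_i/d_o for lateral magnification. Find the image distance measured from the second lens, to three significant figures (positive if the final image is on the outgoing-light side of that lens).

-25.1 cm

Lens 1: 1/d_i1 = 1/f_1 - 1/d_o1 = 1/29 - 1/70.5 = 0.02030 cm^-1, so d_i1 = 49.265 cm.
That image sits 13.235 cm in front of the second lens, so d_o2 = 13.235 cm.
Lens 2: 1/d_i2 = 1/f_2 - 1/d_o2 = 1/28 - 1/(13.235) = -0.03984 cm^-1, so d_i2 = -25.098 cm.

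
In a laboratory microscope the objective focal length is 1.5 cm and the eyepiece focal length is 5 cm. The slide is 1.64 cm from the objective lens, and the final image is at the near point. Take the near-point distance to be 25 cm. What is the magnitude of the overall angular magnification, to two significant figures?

64

Objective: 1/d_i = 1/f_obj - 1/d_o = 1/1.5 - 1/1.64 = 0.05691 cm^-1, so d_i = 17.571 cm.
m_obj = -d_i/d_o = -17.571/1.64 = -10.714.
Eyepiece angular magnification (image at near point): M_eye = 1 + D/f_e = 1 + 25/5 = 6.000.
Overall M = m_obj x M_eye = (-10.714)(6.000) = -64.29.
|M| = 64.29.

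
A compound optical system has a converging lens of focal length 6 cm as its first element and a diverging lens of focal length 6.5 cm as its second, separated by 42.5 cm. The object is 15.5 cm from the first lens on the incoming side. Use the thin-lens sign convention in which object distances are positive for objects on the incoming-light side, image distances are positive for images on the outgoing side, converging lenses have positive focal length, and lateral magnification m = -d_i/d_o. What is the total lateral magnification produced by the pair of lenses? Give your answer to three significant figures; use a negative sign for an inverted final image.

-0.105

Lens 1: 1/d_i1 = 1/f_1 - 1/d_o1 = 1/6 - 1/15.5 = 0.10215 cm^-1, so d_i1 = 9.789 cm.
m_1 = -(9.789)/15.5 = -0.6316.
That image sits 32.711 cm in front of the second lens, so d_o2 = 32.711 cm.
Lens 2: 1/d_i2 = 1/f_2 - 1/d_o2 = 1/(-6.5) - 1/(32.711) = -0.18442 cm^-1, so d_i2 = -5.422 cm.
m_2 = -(-5.422)/(32.711) = 0.1658.
The system's lateral magnification is m_1 m_2 = (-0.6316)(0.1658) = -0.1047.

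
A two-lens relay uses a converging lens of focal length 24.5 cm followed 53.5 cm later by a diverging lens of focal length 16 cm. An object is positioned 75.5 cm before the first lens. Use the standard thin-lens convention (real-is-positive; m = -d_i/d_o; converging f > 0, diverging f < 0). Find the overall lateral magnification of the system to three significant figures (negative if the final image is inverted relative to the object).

-0.231

Applying the thin-lens equation to the first lens, 1/24.5 = 1/75.5 + 1/d_i1, which gives d_i1 = 36.270 cm.
Its lateral magnification is m_1 = -d_i1/d_o1 = -(36.270)/75.5 = -0.4804.
That image sits 17.230 cm in front of the second lens, so d_o2 = 17.230 cm.
Applying the thin-lens equation again with f_2 = -16 cm and d_o2 = 17.230 cm gives d_i2 = -8.296 cm.
m_2 = -(-8.296)/(17.230) = 0.4815.
Total m = m_1 x m_2 = (-0.4804)(0.4815) = -0.2313.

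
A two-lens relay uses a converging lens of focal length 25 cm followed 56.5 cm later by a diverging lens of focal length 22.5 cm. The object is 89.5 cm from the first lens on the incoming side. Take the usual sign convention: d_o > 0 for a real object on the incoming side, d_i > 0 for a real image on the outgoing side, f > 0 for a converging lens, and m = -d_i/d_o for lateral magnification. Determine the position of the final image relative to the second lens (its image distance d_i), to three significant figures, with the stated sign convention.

-11.1 cm

First lens: d_i1 = 1/(1/25 - 1/89.5) = 34.690 cm.
The intermediate image is 34.690 cm to the right of lens 1, so d_o2 = L - d_i1 = 56.5 - 34.690 = 21.810 cm.
Second lens: d_i2 = 1/(1/(-22.5) - 1/(21.810)) = -11.075 cm.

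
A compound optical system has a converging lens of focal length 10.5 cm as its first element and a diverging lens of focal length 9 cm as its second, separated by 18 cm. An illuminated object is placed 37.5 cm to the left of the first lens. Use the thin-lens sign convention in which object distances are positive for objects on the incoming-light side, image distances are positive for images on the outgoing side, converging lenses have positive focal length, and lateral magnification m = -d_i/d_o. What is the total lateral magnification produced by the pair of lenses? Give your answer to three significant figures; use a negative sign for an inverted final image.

First lens: d_i1 = 1/(1/10.5 - 1/37.5) = 14.583 cm.
m_1 = -(14.583)/37.5 = -0.3889.
The intermediate image is 14.583 cm to the right of lens 1, so d_o2 = L - d_i1 = 18 - 14.583 = 3.417 cm.
Second lens: d_i2 = 1/(1/(-9) - 1/(3.417)) = -2.477 cm.
m_2 = -(-2.477)/(3.417) = 0.7248.
Overall magnification: m = m_1 m_2 = -0.2819.

-0.282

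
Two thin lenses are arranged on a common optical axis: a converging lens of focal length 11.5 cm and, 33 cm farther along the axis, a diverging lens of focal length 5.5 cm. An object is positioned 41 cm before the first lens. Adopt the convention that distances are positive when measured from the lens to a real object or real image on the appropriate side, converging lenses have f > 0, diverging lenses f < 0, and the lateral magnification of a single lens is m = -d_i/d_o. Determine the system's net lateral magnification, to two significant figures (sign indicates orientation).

-0.095

First lens: d_i1 = 1/(1/11.5 - 1/41) = 15.983 cm.
m_1 = -(15.983)/41 = -0.3898.
The intermediate image is 15.983 cm to the right of lens 1, so d_o2 = L - d_i1 = 33 - 15.983 = 17.017 cm.
Second lens: d_i2 = 1/(1/(-5.5) - 1/(17.017)) = -4.157 cm.
m_2 = -(-4.157)/(17.017) = 0.2443.
Total m = m_1 x m_2 = (-0.3898)(0.2443) = -0.0952.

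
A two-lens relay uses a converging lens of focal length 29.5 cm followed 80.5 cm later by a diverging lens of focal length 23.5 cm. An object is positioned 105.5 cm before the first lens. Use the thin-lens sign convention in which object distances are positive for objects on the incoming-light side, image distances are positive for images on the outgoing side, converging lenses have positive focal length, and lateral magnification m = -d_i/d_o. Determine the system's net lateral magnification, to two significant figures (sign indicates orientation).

Lens 1: 1/d_i1 = 1/f_1 - 1/d_o1 = 1/29.5 - 1/105.5 = 0.02442 cm^-1, so d_i1 = 40.951 cm.
m_1 = -(40.951)/105.5 = -0.3882.
The intermediate image is 40.951 cm to the right of lens 1, so d_o2 = L - d_i1 = 80.5 - 40.951 = 39.549 cm.
Lens 2: 1/d_i2 = 1/f_2 - 1/d_o2 = 1/(-23.5) - 1/(39.549) = -0.06784 cm^-1, so d_i2 = -14.741 cm.
m_2 = -(-14.741)/(39.549) = 0.3727.
Total m = m_1 x m_2 = (-0.3882)(0.3727) = -0.1447.

-0.14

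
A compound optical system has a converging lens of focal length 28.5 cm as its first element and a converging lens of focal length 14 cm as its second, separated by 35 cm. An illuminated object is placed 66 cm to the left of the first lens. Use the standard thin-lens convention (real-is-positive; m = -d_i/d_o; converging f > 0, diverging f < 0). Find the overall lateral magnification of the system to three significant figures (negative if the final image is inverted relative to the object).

-0.365

Applying the thin-lens equation to the first lens, 1/28.5 = 1/66 + 1/d_i1, which gives d_i1 = 50.160 cm.
Its lateral magnification is m_1 = -d_i1/d_o1 = -(50.160)/66 = -0.7600.
Since 50.160 cm > 35 cm, the first image lies past the second lens and serves as a virtual object: d_o2 = L - d_i1 = -15.160 cm.
Applying the thin-lens equation again with f_2 = 14 cm and d_o2 = -15.160 cm gives d_i2 = 7.278 cm.
m_2 = -(7.278)/(-15.160) = 0.4801.
Total m = m_1 x m_2 = (-0.7600)(0.4801) = -0.3649.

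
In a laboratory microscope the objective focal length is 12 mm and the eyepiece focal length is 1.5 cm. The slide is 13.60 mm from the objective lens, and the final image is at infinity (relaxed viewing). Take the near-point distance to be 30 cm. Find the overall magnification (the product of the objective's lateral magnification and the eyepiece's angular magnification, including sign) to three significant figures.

Convert to cm: f_obj = 12 mm = 1.2 cm; d_o = 13.60 mm = 1.36 cm.
Objective: 1/d_i = 1/f_obj - 1/d_o = 1/1.2 - 1/1.36 = 0.09804 cm^-1, so d_i = 10.200 cm.
m_obj = -d_i/d_o = -10.200/1.36 = -7.500.
Eyepiece angular magnification (image at infinity): M_eye = D/f_e = 30/1.5 = 20.000.
Overall M = m_obj x M_eye = (-7.500)(20.000) = -150.00.

-150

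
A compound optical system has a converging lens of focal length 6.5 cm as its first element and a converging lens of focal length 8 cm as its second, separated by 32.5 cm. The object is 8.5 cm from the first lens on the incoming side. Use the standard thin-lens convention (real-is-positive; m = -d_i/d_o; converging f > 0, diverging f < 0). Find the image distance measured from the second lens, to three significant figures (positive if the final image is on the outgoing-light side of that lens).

Lens 1: 1/d_i1 = 1/f_1 - 1/d_o1 = 1/6.5 - 1/8.5 = 0.03620 cm^-1, so d_i1 = 27.625 cm.
The intermediate image is 27.625 cm to the right of lens 1, so d_o2 = L - d_i1 = 32.5 - 27.625 = 4.875 cm.
Lens 2: 1/d_i2 = 1/f_2 - 1/d_o2 = 1/8 - 1/(4.875) = -0.08013 cm^-1, so d_i2 = -12.480 cm.

-12.5 cm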